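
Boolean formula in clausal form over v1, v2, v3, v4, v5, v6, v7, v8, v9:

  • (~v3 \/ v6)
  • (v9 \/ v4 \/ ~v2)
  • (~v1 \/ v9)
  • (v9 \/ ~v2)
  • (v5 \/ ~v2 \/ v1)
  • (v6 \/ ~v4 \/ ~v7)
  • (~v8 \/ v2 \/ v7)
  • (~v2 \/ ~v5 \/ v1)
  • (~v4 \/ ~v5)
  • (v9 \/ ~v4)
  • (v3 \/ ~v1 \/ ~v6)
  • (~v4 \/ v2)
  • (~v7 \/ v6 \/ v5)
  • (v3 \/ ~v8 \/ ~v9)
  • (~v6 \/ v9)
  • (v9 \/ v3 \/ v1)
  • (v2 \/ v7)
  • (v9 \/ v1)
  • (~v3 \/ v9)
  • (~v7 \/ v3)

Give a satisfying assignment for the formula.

v1=0, v2=0, v3=1, v4=0, v5=0, v6=1, v7=1, v8=0, v9=1

Check each clause:
  1. (~v3 \/ v6) — v6 is true.
  2. (~v2 \/ v4 \/ v9) — v9 is true.
  3. (~v1 \/ v9) — v9 is true.
  4. (v9 \/ ~v2) — v9 is true.
  5. (v1 \/ ~v2 \/ v5) — ~v2 is true.
  6. (v6 \/ ~v7 \/ ~v4) — ~v4 is true.
  7. (~v8 \/ v7 \/ v2) — ~v8 is true.
  8. (~v5 \/ ~v2 \/ v1) — ~v5 is true.
  9. (~v4 \/ ~v5) — ~v5 is true.
  10. (v9 \/ ~v4) — v9 is true.
  11. (~v1 \/ ~v6 \/ v3) — v3 is true.
  12. (v2 \/ ~v4) — ~v4 is true.
  13. (v5 \/ v6 \/ ~v7) — v6 is true.
  14. (~v8 \/ ~v9 \/ v3) — ~v8 is true.
  15. (~v6 \/ v9) — v9 is true.
  16. (v3 \/ v9 \/ v1) — v9 is true.
  17. (v2 \/ v7) — v7 is true.
  18. (v9 \/ v1) — v9 is true.
  19. (~v3 \/ v9) — v9 is true.
  20. (v3 \/ ~v7) — v3 is true.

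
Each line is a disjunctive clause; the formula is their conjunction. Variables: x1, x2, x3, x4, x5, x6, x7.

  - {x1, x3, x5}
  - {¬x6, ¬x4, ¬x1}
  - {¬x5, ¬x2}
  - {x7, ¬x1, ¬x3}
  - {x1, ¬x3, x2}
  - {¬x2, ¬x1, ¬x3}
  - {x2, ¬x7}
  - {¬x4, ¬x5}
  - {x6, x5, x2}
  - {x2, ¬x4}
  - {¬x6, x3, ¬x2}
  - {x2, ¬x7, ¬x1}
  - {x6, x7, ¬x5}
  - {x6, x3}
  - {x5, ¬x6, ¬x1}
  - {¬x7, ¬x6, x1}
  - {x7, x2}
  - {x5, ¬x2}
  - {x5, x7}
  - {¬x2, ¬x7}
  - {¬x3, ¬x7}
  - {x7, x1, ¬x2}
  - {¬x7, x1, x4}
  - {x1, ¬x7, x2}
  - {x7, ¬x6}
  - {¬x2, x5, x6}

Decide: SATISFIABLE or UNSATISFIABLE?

x2 = True:
  propagation gives x5=False; an empty clause results — contradiction.
x2 = False:
  propagation gives x7=False; an empty clause results — contradiction.
Every branch closes, so no satisfying assignment exists.

UNSATISFIABLE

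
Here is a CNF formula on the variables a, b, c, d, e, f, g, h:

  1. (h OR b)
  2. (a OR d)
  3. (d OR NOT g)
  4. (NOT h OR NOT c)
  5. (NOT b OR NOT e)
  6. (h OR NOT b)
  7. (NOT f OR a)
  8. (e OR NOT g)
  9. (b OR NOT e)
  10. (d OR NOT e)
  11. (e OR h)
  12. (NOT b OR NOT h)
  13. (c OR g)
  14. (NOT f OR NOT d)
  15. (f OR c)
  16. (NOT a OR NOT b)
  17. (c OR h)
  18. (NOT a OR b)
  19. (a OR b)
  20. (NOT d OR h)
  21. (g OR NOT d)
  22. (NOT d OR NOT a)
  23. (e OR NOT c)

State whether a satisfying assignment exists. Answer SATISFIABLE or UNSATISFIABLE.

UNSATISFIABLE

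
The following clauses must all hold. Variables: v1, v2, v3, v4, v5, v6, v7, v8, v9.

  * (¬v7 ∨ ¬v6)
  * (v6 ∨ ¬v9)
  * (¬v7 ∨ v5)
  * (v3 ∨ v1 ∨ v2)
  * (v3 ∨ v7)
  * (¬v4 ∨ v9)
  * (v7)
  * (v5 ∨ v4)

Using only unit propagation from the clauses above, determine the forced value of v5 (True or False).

(v7) stands alone — v7 = True.
(¬v6 ∨ ¬v7) with v7 = True leaves only ¬v6, so v6 = False.
In (¬v9 ∨ v6), v6 is now false; ¬v9 must hold, so v9 = False.
In (¬v7 ∨ v5), ¬v7 is now false; v5 must hold, so v5 = True.

True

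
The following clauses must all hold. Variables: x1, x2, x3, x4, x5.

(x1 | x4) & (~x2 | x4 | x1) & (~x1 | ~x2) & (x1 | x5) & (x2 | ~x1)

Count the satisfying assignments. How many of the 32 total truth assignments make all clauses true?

4

The models are:
  x1=F x2=F x3=F x4=T x5=T
  x1=F x2=F x3=T x4=T x5=T
  x1=F x2=T x3=F x4=T x5=T
  x1=F x2=T x3=T x4=T x5=T
That's 4 in total.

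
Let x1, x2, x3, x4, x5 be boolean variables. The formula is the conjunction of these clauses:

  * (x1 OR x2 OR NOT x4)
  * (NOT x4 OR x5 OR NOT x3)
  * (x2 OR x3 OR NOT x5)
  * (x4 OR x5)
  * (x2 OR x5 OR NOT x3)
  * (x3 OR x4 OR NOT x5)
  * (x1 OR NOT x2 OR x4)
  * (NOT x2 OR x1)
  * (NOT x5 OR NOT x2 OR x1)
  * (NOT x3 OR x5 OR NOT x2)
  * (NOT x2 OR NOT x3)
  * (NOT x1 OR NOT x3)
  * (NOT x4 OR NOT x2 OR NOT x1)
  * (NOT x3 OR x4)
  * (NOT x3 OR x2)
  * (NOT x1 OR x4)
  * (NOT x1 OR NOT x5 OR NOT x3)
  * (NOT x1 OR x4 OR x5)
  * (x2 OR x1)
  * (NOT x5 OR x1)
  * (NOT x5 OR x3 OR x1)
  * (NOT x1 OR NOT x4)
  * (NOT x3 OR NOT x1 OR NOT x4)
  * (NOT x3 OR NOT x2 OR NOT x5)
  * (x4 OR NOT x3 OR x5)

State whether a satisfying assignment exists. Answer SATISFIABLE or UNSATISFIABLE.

x1 = True:
  propagation gives x3=False, x4=True; an empty clause results — contradiction.
x1 = False:
  propagation gives x2=False; an empty clause results — contradiction.
Every branch closes, so no satisfying assignment exists.

UNSATISFIABLE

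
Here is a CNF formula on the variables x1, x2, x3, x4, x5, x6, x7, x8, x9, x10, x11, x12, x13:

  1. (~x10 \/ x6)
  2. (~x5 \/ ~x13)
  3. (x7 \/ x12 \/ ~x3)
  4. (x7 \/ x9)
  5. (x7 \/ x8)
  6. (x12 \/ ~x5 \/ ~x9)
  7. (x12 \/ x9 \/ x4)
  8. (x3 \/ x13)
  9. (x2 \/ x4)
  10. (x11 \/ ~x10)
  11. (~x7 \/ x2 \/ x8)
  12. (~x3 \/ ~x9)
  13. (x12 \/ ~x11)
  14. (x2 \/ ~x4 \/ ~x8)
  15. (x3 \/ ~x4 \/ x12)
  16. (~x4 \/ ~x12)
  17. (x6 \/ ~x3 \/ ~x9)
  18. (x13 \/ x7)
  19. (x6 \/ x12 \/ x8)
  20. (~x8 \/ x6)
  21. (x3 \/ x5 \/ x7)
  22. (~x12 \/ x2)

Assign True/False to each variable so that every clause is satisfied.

Pure literal: x2 appears only positively; assign x2 = True.
Pure literal: x6 appears only positively; assign x6 = True.
Branch on x3: take x3 = True.
  then x9 is forced to False.
  then x7 is forced to True.
The remaining clauses are satisfied by x1 = False, x4 = False, x5 = False, x8 = True, x10 = False, x11 = False, x12 = True, x13 = True.
Every clause has at least one true literal under this assignment.

x1=False, x2=True, x3=True, x4=False, x5=False, x6=True, x7=True, x8=True, x9=False, x10=False, x11=False, x12=True, x13=True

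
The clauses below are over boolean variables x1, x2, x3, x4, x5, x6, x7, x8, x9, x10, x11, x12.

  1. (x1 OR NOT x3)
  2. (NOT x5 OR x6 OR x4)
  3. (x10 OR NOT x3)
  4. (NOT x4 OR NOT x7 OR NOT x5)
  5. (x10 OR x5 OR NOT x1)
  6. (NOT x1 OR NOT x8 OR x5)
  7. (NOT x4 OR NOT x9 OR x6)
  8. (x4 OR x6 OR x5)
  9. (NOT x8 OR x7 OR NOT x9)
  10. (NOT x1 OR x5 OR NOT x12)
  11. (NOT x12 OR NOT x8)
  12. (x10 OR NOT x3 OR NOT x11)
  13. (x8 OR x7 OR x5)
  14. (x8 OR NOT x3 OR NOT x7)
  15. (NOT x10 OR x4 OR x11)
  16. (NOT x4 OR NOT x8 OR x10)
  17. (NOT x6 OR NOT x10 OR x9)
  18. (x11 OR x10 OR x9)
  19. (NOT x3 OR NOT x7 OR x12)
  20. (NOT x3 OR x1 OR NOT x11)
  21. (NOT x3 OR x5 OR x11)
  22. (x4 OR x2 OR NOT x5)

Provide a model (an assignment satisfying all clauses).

x1 = True  x2 = True  x3 = False  x4 = True  x5 = True  x6 = False  x7 = False  x8 = False  x9 = False  x10 = True  x11 = True  x12 = True

Check each clause:
  1. (x1 OR NOT x3) — x1 is true.
  2. (NOT x5 OR x6 OR x4) — x4 is true.
  3. (x10 OR NOT x3) — x10 is true.
  4. (NOT x5 OR NOT x7 OR NOT x4) — NOT x7 is true.
  5. (x5 OR NOT x1 OR x10) — x10 is true.
  6. (NOT x1 OR NOT x8 OR x5) — NOT x8 is true.
  7. (NOT x4 OR NOT x9 OR x6) — NOT x9 is true.
  8. (x6 OR x4 OR x5) — x4 is true.
  9. (NOT x8 OR x7 OR NOT x9) — NOT x8 is true.
  10. (NOT x1 OR NOT x12 OR x5) — x5 is true.
  11. (NOT x12 OR NOT x8) — NOT x8 is true.
  12. (NOT x11 OR NOT x3 OR x10) — x10 is true.
  13. (x7 OR x5 OR x8) — x5 is true.
  14. (NOT x3 OR x8 OR NOT x7) — NOT x7 is true.
  15. (x4 OR NOT x10 OR x11) — x11 is true.
  16. (NOT x4 OR NOT x8 OR x10) — NOT x8 is true.
  17. (NOT x10 OR x9 OR NOT x6) — NOT x6 is true.
  18. (x9 OR x10 OR x11) — x10 is true.
  19. (x12 OR NOT x7 OR NOT x3) — NOT x7 is true.
  20. (NOT x11 OR NOT x3 OR x1) — NOT x3 is true.
  21. (x11 OR x5 OR NOT x3) — x5 is true.
  22. (x2 OR NOT x5 OR x4) — x2 is true.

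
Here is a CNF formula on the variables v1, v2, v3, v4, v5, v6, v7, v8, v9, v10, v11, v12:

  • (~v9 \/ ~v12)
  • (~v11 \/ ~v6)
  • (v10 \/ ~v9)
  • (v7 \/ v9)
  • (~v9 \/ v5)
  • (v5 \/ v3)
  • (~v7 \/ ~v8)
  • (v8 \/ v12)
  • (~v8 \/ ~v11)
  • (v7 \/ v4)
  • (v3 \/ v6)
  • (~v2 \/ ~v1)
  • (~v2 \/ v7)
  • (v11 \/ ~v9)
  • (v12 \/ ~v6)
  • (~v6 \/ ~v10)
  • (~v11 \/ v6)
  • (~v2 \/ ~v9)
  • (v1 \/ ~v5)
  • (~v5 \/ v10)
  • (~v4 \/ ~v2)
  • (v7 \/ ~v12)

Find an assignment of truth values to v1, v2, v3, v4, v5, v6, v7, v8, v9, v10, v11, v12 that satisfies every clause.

Pure literal: v2 appears only negated; assign v2 = False.
Pure literal: v3 appears only positively; assign v3 = True.
Set v1 = True and propagate.
Try v4 = False.
  then v7 is forced to True.
  then v8 is forced to False.
  then v12 is forced to True.
  then v9 is forced to False.
The remaining clauses are satisfied by v5 = True, v6 = False, v10 = True, v11 = False.
Every clause has at least one true literal under this assignment.

v1=T, v2=F, v3=T, v4=F, v5=T, v6=F, v7=T, v8=F, v9=F, v10=T, v11=F, v12=T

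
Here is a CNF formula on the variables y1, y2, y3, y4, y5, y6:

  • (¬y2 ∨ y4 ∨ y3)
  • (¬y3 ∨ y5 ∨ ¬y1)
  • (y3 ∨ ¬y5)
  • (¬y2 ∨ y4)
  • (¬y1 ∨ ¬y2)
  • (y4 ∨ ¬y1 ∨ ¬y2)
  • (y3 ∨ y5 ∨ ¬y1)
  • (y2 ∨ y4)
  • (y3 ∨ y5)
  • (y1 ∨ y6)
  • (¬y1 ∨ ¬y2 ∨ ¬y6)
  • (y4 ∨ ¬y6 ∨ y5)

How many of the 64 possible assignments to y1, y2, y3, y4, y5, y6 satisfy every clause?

6

Satisfying assignments:
  y1=F y2=F y3=T y4=T y5=F y6=T
  y1=F y2=F y3=T y4=T y5=T y6=T
  y1=F y2=T y3=T y4=T y5=F y6=T
  y1=F y2=T y3=T y4=T y5=T y6=T
  y1=T y2=F y3=T y4=T y5=T y6=F
  y1=T y2=F y3=T y4=T y5=T y6=T
Count: 6.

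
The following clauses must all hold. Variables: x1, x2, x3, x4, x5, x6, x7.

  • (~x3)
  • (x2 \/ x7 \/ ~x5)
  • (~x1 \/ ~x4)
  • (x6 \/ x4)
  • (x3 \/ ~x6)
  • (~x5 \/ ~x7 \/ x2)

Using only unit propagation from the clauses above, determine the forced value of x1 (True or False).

False

Unit clause (~x3) sets x3 = False.
In (~x6 \/ x3), x3 is now false; ~x6 must hold, so x6 = False.
(x4 \/ x6) with x6 = False leaves only x4, so x4 = True.
In (~x1 \/ ~x4), ~x4 is now false; ~x1 must hold, so x1 = False.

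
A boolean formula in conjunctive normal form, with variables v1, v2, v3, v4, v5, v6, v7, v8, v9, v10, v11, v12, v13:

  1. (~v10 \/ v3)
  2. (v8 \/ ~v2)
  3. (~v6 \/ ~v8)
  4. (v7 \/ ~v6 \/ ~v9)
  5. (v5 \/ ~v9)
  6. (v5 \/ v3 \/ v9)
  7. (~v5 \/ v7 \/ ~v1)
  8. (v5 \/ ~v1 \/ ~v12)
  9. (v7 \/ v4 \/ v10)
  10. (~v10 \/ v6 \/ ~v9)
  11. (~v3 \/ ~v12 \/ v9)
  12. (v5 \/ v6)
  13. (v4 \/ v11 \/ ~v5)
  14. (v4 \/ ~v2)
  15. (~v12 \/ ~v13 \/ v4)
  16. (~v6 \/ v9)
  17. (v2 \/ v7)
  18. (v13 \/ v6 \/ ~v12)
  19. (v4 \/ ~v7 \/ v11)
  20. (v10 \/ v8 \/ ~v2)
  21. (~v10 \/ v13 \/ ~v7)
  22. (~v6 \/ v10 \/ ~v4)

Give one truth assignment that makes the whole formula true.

Pure literal: v1 appears only negated; assign v1 = False.
v11 occurs only positively in the remaining clauses — set v11 = True.
Try v2 = True.
  then v8 is forced to True.
  then v6 is forced to False.
  then v5 is forced to True.
  then v4 is forced to True.
Set v3 = True and propagate.
Try v7 = True.
For the remaining variables, v9 = True, v10 = False, v12 = False, v13 = False works.
Every clause has at least one true literal under this assignment.

v1 = F, v2 = T, v3 = T, v4 = T, v5 = T, v6 = F, v7 = T, v8 = T, v9 = T, v10 = F, v11 = T, v12 = F, v13 = F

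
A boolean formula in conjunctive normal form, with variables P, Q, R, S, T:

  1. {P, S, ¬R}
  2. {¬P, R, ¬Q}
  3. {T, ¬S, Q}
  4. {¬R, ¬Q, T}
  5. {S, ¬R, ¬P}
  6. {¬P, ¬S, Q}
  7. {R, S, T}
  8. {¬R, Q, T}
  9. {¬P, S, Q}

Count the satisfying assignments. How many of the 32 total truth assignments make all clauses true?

Case analysis on Q and R:
  Q=1, R=1: remaining (P,S,T) ∈ {(0,1,1); (1,1,1)} — 2.
  Q=1, R=0: remaining (P,S,T) ∈ {(0,0,1); (0,1,0); (0,1,1)} — 3.
  Q=0, R=1: remaining (P,S,T) ∈ {(0,1,1)} — 1.
  Q=0, R=0: remaining (P,S,T) ∈ {(0,0,1); (0,1,1)} — 2.
Total: 2 + 3 + 1 + 2 = 8.

8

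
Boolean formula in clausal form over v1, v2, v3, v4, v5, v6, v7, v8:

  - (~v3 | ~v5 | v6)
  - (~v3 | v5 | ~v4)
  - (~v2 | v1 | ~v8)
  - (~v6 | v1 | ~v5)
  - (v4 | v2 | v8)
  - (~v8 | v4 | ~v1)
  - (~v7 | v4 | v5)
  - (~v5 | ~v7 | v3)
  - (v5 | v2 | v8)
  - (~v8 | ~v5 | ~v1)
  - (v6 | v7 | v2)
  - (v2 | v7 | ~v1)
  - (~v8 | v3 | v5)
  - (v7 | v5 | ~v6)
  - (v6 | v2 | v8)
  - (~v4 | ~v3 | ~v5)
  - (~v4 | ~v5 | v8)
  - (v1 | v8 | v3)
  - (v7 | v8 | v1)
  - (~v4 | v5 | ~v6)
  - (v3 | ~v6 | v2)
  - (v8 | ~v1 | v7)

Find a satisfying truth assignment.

v1 = T, v2 = T, v3 = T, v4 = F, v5 = T, v6 = T, v7 = T, v8 = F

Try v1 = True.
For the remaining variables, v2 = True, v3 = True, v4 = False, v5 = True, v6 = True, v7 = True, v8 = False works.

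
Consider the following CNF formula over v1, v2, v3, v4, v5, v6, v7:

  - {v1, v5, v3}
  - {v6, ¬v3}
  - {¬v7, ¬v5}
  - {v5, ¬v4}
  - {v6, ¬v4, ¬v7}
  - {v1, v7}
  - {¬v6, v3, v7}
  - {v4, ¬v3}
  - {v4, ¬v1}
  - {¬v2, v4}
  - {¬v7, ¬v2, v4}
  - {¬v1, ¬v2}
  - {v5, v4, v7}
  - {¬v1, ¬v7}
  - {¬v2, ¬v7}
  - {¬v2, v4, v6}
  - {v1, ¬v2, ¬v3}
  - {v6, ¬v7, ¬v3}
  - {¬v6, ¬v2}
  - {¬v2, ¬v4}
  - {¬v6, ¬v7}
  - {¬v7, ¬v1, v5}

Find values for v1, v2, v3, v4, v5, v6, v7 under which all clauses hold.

v1=True, v2=False, v3=False, v4=True, v5=True, v6=False, v7=False

Check each clause:
  1. {v1, v3, v5} — v1 is true.
  2. {v6, ¬v3} — ¬v3 is true.
  3. {¬v5, ¬v7} — ¬v7 is true.
  4. {v5, ¬v4} — v5 is true.
  5. {v6, ¬v4, ¬v7} — ¬v7 is true.
  6. {v7, v1} — v1 is true.
  7. {v7, v3, ¬v6} — ¬v6 is true.
  8. {v4, ¬v3} — v4 is true.
  9. {¬v1, v4} — v4 is true.
  10. {v4, ¬v2} — v4 is true.
  11. {v4, ¬v2, ¬v7} — ¬v7 is true.
  12. {¬v1, ¬v2} — ¬v2 is true.
  13. {v4, v5, v7} — v4 is true.
  14. {¬v7, ¬v1} — ¬v7 is true.
  15. {¬v7, ¬v2} — ¬v7 is true.
  16. {v4, ¬v2, v6} — v4 is true.
  17. {¬v3, v1, ¬v2} — v1 is true.
  18. {¬v7, ¬v3, v6} — ¬v7 is true.
  19. {¬v6, ¬v2} — ¬v6 is true.
  20. {¬v4, ¬v2} — ¬v2 is true.
  21. {¬v6, ¬v7} — ¬v7 is true.
  22. {¬v7, ¬v1, v5} — ¬v7 is true.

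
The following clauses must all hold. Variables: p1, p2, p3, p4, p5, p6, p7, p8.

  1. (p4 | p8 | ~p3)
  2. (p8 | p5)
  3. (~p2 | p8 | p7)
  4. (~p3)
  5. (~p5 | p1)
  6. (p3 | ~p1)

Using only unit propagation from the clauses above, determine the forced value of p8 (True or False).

(~p3) stands alone — p3 = False.
(p3 | ~p1): since p3 = False, the clause reduces to (~p1). p1 = False.
(p1 | ~p5): since p1 = False, the clause reduces to (~p5). p5 = False.
(p5 | p8): since p5 = False, the clause reduces to (p8). p8 = True.

True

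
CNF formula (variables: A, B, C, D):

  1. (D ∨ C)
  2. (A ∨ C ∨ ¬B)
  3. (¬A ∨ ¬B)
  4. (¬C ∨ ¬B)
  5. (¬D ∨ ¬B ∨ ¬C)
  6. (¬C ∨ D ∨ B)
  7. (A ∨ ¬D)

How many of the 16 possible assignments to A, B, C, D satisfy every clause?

2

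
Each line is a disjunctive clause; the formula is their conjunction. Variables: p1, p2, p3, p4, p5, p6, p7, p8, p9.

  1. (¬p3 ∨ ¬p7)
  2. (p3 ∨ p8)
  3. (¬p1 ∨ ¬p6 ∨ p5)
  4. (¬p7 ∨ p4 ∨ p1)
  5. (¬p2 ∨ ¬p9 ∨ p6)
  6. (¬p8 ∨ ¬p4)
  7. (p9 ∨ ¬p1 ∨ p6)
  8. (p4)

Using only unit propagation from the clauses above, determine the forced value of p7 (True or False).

False

(p4) stands alone — p4 = True.
(¬p8 ∨ ¬p4): since p4 = True, the clause reduces to (¬p8). p8 = False.
(p8 ∨ p3) with p8 = False leaves only p3, so p3 = True.
(¬p7 ∨ ¬p3) with p3 = True leaves only ¬p7, so p7 = False.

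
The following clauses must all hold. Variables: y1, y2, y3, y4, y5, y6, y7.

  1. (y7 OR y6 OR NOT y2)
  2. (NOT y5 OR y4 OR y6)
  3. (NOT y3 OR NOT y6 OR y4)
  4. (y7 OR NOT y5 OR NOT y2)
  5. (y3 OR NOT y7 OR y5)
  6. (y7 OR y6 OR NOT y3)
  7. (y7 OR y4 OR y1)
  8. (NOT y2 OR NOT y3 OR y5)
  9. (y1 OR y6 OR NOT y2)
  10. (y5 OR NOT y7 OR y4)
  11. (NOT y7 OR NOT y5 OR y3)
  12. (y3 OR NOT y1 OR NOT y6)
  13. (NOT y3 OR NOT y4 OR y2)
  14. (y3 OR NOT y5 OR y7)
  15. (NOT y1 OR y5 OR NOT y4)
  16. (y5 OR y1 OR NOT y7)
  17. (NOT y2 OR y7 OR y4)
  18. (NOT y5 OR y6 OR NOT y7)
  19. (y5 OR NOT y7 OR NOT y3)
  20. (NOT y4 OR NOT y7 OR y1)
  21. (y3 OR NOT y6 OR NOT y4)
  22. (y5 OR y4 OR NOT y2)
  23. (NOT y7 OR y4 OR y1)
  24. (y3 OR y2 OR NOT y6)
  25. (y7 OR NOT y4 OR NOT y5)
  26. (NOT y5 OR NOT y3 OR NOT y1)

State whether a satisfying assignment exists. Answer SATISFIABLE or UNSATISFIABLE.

Try y1 = False.
Try y2 = False.
The remaining clauses are satisfied by y3 = False, y4 = True, y5 = False, y6 = False, y7 = False.
Every clause has at least one true literal under this assignment.
So y1=False, y2=False, y3=False, y4=True, y5=False, y6=False, y7=False is a satisfying assignment.

SATISFIABLE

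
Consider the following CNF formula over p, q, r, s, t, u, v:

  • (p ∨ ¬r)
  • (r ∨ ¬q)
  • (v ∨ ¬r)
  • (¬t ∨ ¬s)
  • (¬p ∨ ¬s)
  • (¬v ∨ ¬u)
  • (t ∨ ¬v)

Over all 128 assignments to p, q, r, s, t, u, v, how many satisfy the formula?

Split on r, then v.
  r=T, v=T: remaining (p,q,s,t,u) ∈ {(T,F,F,T,F); (T,T,F,T,F)} — 2.
  r=T, v=F: a clause becomes empty — 0.
  r=F, v=T: remaining (p,q,s,t,u) ∈ {(F,F,F,T,F); (T,F,F,T,F)} — 2.
  r=F, v=F: u free; 5 ways for (p,q,s,t) × 2^1 = 10.
Total: 2 + 0 + 2 + 10 = 14.

14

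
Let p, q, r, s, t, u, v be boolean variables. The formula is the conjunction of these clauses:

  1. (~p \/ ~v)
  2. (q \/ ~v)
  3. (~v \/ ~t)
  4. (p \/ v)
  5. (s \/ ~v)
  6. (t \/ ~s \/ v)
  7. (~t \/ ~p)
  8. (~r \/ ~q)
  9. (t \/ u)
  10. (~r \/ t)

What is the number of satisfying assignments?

3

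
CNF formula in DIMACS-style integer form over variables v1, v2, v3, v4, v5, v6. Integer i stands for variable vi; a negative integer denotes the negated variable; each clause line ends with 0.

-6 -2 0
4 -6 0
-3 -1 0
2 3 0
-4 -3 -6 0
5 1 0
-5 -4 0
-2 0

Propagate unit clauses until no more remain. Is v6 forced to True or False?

False

Unit clause (~v2) sets v2 = False.
In (v3 \/ v2), v2 is now false; v3 must hold, so v3 = True.
(~v3 \/ ~v1): since v3 = True, the clause reduces to (~v1). v1 = False.
From (v1 \/ v5) and v1 = False: v5 = True.
(~v5 \/ ~v4): since v5 = True, the clause reduces to (~v4). v4 = False.
From (~v6 \/ v4) and v4 = False: v6 = False.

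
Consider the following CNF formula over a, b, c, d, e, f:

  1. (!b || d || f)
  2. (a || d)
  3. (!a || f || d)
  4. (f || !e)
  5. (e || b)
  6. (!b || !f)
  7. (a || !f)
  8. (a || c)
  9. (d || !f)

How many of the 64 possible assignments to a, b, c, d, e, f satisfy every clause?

5

Satisfying assignments:
  a=0 b=1 c=1 d=1 e=0 f=0
  a=1 b=0 c=0 d=1 e=1 f=1
  a=1 b=0 c=1 d=1 e=1 f=1
  a=1 b=1 c=0 d=1 e=0 f=0
  a=1 b=1 c=1 d=1 e=0 f=0
That's 5 in total.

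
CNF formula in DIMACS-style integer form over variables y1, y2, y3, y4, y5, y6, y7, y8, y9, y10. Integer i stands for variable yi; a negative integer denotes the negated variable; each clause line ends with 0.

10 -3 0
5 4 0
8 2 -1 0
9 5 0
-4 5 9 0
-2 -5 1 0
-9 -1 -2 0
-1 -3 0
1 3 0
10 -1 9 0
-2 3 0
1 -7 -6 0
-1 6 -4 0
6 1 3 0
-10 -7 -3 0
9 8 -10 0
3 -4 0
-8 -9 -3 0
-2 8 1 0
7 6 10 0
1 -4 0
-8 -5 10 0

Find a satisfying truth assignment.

y1=T  y2=F  y3=F  y4=F  y5=T  y6=T  y7=F  y8=T  y9=F  y10=T

Branch on y1: take y1 = True.
  then y3 is forced to False.
  then y2 is forced to False.
  then y8 is forced to True.
  then y4 is forced to False.
  then y5 is forced to True.
  then y10 is forced to True.
y6, y7, y9 are now unconstrained; take y6 = True, y7 = False, y9 = False.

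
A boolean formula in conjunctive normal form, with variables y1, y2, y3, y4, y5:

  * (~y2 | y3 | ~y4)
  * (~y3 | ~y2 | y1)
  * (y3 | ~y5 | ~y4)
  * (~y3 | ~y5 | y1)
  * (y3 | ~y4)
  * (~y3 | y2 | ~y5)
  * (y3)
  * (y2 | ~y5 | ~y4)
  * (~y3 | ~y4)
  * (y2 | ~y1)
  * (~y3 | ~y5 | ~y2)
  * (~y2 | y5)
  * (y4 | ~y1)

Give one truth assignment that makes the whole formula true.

y1=0, y2=0, y3=1, y4=0, y5=0

Check each clause:
  1. (~y2 | ~y4 | y3) — y3 is true.
  2. (~y2 | y1 | ~y3) — ~y2 is true.
  3. (y3 | ~y5 | ~y4) — y3 is true.
  4. (y1 | ~y5 | ~y3) — ~y5 is true.
  5. (y3 | ~y4) — y3 is true.
  6. (~y5 | y2 | ~y3) — ~y5 is true.
  7. (y3) — y3 is true.
  8. (~y5 | y2 | ~y4) — ~y5 is true.
  9. (~y4 | ~y3) — ~y4 is true.
  10. (y2 | ~y1) — ~y1 is true.
  11. (~y2 | ~y3 | ~y5) — ~y5 is true.
  12. (~y2 | y5) — ~y2 is true.
  13. (y4 | ~y1) — ~y1 is true.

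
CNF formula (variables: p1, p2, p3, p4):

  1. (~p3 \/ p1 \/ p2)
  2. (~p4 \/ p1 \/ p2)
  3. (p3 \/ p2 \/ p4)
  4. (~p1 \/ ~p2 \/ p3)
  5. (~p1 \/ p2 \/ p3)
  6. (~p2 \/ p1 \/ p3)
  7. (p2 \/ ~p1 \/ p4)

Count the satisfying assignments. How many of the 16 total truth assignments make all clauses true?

5

The models are:
  p1=0 p2=1 p3=1 p4=0
  p1=0 p2=1 p3=1 p4=1
  p1=1 p2=0 p3=1 p4=1
  p1=1 p2=1 p3=1 p4=0
  p1=1 p2=1 p3=1 p4=1
Count: 5.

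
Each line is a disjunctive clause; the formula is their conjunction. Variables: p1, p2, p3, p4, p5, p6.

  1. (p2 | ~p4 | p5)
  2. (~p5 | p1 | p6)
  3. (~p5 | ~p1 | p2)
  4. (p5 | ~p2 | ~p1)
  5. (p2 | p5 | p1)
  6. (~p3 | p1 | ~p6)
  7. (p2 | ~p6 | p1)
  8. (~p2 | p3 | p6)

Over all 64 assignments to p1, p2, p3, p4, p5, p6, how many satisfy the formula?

16

Case analysis on p1 and p2:
  p1=1, p2=1: p4 free; 3 ways for (p3,p5,p6) × 2^1 = 6.
  p1=1, p2=0: remaining (p3,p4,p5,p6) ∈ {(0,0,0,0); (0,0,0,1); (1,0,0,0); (1,0,0,1)} — 4.
  p1=0, p2=1: p4 free; 3 ways for (p3,p5,p6) × 2^1 = 6.
  p1=0, p2=0: a clause becomes empty — 0.
Total: 6 + 4 + 6 + 0 = 16.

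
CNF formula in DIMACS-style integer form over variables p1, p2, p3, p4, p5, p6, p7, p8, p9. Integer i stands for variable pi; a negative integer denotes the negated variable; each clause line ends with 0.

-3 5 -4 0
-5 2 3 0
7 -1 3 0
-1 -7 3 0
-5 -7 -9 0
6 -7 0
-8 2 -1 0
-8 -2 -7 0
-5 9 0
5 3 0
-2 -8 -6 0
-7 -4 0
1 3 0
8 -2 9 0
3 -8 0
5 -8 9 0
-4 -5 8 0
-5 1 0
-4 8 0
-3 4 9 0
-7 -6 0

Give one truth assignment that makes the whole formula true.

p1=F, p2=F, p3=T, p4=F, p5=F, p6=F, p7=F, p8=F, p9=T

Check each clause:
  1. (p5 || !p3 || !p4) — !p4 is true.
  2. (!p5 || p2 || p3) — p3 is true.
  3. (p7 || !p1 || p3) — p3 is true.
  4. (p3 || !p1 || !p7) — !p7 is true.
  5. (!p5 || !p9 || !p7) — !p7 is true.
  6. (!p7 || p6) — !p7 is true.
  7. (p2 || !p8 || !p1) — !p8 is true.
  8. (!p2 || !p8 || !p7) — !p8 is true.
  9. (p9 || !p5) — p9 is true.
  10. (p3 || p5) — p3 is true.
  11. (!p8 || !p2 || !p6) — !p8 is true.
  12. (!p4 || !p7) — !p7 is true.
  13. (p3 || p1) — p3 is true.
  14. (p9 || !p2 || p8) — p9 is true.
  15. (!p8 || p3) — !p8 is true.
  16. (p5 || p9 || !p8) — !p8 is true.
  17. (!p5 || p8 || !p4) — !p5 is true.
  18. (p1 || !p5) — !p5 is true.
  19. (!p4 || p8) — !p4 is true.
  20. (!p3 || p4 || p9) — p9 is true.
  21. (!p6 || !p7) — !p7 is true.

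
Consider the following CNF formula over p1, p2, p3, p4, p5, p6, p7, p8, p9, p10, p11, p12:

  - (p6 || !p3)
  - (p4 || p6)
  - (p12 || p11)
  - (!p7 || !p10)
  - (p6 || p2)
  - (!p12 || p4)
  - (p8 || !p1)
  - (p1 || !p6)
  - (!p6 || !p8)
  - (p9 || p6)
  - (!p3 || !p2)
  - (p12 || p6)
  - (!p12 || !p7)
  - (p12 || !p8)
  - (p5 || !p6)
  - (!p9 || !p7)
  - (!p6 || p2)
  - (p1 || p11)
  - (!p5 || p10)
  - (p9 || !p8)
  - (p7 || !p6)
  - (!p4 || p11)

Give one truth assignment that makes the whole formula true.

p1=0, p2=1, p3=0, p4=1, p5=1, p6=0, p7=0, p8=0, p9=1, p10=1, p11=1, p12=1

Check each clause:
  1. (p6 || !p3) — !p3 is true.
  2. (p6 || p4) — p4 is true.
  3. (p12 || p11) — p11 is true.
  4. (!p10 || !p7) — !p7 is true.
  5. (p2 || p6) — p2 is true.
  6. (p4 || !p12) — p4 is true.
  7. (p8 || !p1) — !p1 is true.
  8. (p1 || !p6) — !p6 is true.
  9. (!p8 || !p6) — !p8 is true.
  10. (p6 || p9) — p9 is true.
  11. (!p3 || !p2) — !p3 is true.
  12. (p12 || p6) — p12 is true.
  13. (!p7 || !p12) — !p7 is true.
  14. (!p8 || p12) — !p8 is true.
  15. (p5 || !p6) — !p6 is true.
  16. (!p9 || !p7) — !p7 is true.
  17. (p2 || !p6) — p2 is true.
  18. (p1 || p11) — p11 is true.
  19. (!p5 || p10) — p10 is true.
  20. (p9 || !p8) — !p8 is true.
  21. (p7 || !p6) — !p6 is true.
  22. (p11 || !p4) — p11 is true.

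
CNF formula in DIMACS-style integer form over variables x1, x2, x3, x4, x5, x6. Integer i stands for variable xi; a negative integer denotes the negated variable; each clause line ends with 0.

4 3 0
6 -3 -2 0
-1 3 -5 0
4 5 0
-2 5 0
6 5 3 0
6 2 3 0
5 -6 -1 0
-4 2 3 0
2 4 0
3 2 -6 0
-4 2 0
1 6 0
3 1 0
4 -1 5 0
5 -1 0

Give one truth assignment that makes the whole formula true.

x1=1, x2=1, x3=1, x4=0, x5=1, x6=1

Check each clause:
  1. (x3 \/ x4) — x3 is true.
  2. (~x3 \/ ~x2 \/ x6) — x6 is true.
  3. (x3 \/ ~x1 \/ ~x5) — x3 is true.
  4. (x4 \/ x5) — x5 is true.
  5. (~x2 \/ x5) — x5 is true.
  6. (x6 \/ x5 \/ x3) — x3 is true.
  7. (x6 \/ x3 \/ x2) — x2 is true.
  8. (~x1 \/ x5 \/ ~x6) — x5 is true.
  9. (x2 \/ x3 \/ ~x4) — x2 is true.
  10. (x4 \/ x2) — x2 is true.
  11. (x3 \/ x2 \/ ~x6) — x2 is true.
  12. (~x4 \/ x2) — x2 is true.
  13. (x1 \/ x6) — x1 is true.
  14. (x1 \/ x3) — x1 is true.
  15. (x5 \/ x4 \/ ~x1) — x5 is true.
  16. (~x1 \/ x5) — x5 is true.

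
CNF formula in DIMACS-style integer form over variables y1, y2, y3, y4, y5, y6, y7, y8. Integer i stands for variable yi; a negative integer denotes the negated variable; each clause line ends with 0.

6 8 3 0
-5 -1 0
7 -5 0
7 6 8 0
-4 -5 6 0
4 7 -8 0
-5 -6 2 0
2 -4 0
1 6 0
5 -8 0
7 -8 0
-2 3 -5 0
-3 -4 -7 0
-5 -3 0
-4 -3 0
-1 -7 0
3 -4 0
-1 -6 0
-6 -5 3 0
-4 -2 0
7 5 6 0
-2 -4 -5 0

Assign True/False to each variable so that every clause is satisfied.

y1 = False  y2 = True  y3 = True  y4 = False  y5 = False  y6 = True  y7 = True  y8 = False

Check each clause:
  1. (y3 ∨ y8 ∨ y6) — y3 is true.
  2. (¬y5 ∨ ¬y1) — ¬y5 is true.
  3. (y7 ∨ ¬y5) — ¬y5 is true.
  4. (y7 ∨ y8 ∨ y6) — y6 is true.
  5. (¬y4 ∨ y6 ∨ ¬y5) — ¬y5 is true.
  6. (¬y8 ∨ y4 ∨ y7) — ¬y8 is true.
  7. (y2 ∨ ¬y5 ∨ ¬y6) — y2 is true.
  8. (y2 ∨ ¬y4) — y2 is true.
  9. (y1 ∨ y6) — y6 is true.
  10. (y5 ∨ ¬y8) — ¬y8 is true.
  11. (¬y8 ∨ y7) — ¬y8 is true.
  12. (¬y2 ∨ y3 ∨ ¬y5) — y3 is true.
  13. (¬y4 ∨ ¬y3 ∨ ¬y7) — ¬y4 is true.
  14. (¬y5 ∨ ¬y3) — ¬y5 is true.
  15. (¬y4 ∨ ¬y3) — ¬y4 is true.
  16. (¬y7 ∨ ¬y1) — ¬y1 is true.
  17. (y3 ∨ ¬y4) — y3 is true.
  18. (¬y1 ∨ ¬y6) — ¬y1 is true.
  19. (y3 ∨ ¬y6 ∨ ¬y5) — y3 is true.
  20. (¬y4 ∨ ¬y2) — ¬y4 is true.
  21. (y5 ∨ y6 ∨ y7) — y6 is true.
  22. (¬y5 ∨ ¬y4 ∨ ¬y2) — ¬y5 is true.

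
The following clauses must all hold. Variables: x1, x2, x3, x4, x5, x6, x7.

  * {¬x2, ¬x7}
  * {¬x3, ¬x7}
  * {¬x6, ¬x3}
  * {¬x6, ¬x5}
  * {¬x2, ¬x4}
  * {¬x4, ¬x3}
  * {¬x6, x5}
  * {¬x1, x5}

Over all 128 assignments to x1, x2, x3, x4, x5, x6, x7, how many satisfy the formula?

21

Case analysis on x3 and x5:
  x3=1, x5=1: remaining (x1,x2,x4,x6,x7) ∈ {(0,0,0,0,0); (0,1,0,0,0); (1,0,0,0,0); (1,1,0,0,0)} — 4.
  x3=1, x5=0: remaining (x1,x2,x4,x6,x7) ∈ {(0,0,0,0,0); (0,1,0,0,0)} — 2.
  x3=0, x5=1: x1 free; 5 ways for (x2,x4,x6,x7) × 2^1 = 10.
  x3=0, x5=0: 5 of the 32 assignments to (x1,x2,x4,x6,x7) work.
Total: 4 + 2 + 10 + 5 = 21.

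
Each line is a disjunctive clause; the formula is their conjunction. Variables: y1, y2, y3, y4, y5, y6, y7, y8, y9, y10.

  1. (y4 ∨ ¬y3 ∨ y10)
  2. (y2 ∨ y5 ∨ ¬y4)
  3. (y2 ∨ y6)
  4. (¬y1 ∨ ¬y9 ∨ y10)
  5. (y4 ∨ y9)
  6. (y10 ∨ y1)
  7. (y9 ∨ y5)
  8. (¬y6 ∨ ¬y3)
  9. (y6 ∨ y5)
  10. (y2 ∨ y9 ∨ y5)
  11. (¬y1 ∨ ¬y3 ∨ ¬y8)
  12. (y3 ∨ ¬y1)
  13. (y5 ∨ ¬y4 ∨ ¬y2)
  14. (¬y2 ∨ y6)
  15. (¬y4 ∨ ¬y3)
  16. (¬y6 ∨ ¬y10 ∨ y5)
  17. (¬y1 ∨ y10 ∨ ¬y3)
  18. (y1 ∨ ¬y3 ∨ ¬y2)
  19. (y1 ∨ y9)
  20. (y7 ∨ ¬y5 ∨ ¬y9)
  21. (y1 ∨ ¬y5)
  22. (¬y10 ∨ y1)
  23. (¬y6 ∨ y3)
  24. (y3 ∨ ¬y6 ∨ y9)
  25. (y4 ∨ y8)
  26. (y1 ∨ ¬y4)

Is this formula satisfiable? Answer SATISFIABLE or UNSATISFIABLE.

UNSATISFIABLE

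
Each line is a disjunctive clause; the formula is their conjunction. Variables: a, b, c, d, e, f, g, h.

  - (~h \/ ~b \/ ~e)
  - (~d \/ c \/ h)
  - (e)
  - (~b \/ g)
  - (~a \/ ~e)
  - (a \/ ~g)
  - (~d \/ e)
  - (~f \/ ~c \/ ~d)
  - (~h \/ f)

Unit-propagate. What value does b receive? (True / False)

Unit clause (e) sets e = True.
(~e \/ ~a): since e = True, the clause reduces to (~a). a = False.
(a \/ ~g) with a = False leaves only ~g, so g = False.
(g \/ ~b): since g = False, the clause reduces to (~b). b = False.

False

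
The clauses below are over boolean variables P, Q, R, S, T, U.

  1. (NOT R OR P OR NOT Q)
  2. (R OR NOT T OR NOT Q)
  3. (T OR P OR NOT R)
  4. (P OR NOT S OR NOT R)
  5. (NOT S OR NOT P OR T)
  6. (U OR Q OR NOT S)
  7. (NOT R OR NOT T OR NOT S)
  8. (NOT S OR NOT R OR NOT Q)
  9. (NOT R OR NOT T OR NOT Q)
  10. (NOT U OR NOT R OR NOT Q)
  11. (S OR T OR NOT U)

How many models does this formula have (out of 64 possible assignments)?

19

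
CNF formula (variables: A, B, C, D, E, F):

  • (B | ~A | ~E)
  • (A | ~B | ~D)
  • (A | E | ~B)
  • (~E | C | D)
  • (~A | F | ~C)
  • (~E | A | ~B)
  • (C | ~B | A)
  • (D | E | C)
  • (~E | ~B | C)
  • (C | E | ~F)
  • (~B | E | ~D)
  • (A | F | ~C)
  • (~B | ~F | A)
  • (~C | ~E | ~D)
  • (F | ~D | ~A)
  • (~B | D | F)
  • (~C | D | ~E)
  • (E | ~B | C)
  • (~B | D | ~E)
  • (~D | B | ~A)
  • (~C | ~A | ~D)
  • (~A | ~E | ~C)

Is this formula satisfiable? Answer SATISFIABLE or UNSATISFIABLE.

Try A = False.
The remaining clauses are satisfied by B = False, C = False, D = True, E = True, F = False.
Every clause has at least one true literal under this assignment.
So A = F  B = F  C = F  D = T  E = T  F = F is a satisfying assignment.

SATISFIABLE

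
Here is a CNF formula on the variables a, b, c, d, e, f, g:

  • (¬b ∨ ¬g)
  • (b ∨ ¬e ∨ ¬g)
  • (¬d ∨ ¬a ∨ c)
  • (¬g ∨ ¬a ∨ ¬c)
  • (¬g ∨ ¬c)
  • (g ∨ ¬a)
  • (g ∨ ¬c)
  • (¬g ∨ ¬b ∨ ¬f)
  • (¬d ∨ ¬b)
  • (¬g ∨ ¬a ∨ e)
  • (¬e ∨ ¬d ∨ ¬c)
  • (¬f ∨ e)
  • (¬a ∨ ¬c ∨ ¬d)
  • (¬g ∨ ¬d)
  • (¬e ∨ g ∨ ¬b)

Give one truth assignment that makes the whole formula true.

a=False, b=False, c=False, d=True, e=True, f=True, g=False

Check each clause:
  1. (¬b ∨ ¬g) — ¬g is true.
  2. (¬e ∨ ¬g ∨ b) — ¬g is true.
  3. (c ∨ ¬d ∨ ¬a) — ¬a is true.
  4. (¬c ∨ ¬a ∨ ¬g) — ¬g is true.
  5. (¬c ∨ ¬g) — ¬g is true.
  6. (¬a ∨ g) — ¬a is true.
  7. (¬c ∨ g) — ¬c is true.
  8. (¬f ∨ ¬b ∨ ¬g) — ¬g is true.
  9. (¬d ∨ ¬b) — ¬b is true.
  10. (¬g ∨ e ∨ ¬a) — ¬g is true.
  11. (¬c ∨ ¬e ∨ ¬d) — ¬c is true.
  12. (¬f ∨ e) — e is true.
  13. (¬c ∨ ¬d ∨ ¬a) — ¬c is true.
  14. (¬g ∨ ¬d) — ¬g is true.
  15. (g ∨ ¬b ∨ ¬e) — ¬b is true.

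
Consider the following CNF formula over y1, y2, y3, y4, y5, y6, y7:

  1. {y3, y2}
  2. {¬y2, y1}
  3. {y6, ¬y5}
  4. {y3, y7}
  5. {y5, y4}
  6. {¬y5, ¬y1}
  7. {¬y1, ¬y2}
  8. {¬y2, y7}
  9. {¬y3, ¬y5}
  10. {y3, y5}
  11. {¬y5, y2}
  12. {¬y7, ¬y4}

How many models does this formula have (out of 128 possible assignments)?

4

The models are:
  y1=F y2=F y3=T y4=T y5=F y6=F y7=F
  y1=F y2=F y3=T y4=T y5=F y6=T y7=F
  y1=T y2=F y3=T y4=T y5=F y6=F y7=F
  y1=T y2=F y3=T y4=T y5=F y6=T y7=F
Count: 4.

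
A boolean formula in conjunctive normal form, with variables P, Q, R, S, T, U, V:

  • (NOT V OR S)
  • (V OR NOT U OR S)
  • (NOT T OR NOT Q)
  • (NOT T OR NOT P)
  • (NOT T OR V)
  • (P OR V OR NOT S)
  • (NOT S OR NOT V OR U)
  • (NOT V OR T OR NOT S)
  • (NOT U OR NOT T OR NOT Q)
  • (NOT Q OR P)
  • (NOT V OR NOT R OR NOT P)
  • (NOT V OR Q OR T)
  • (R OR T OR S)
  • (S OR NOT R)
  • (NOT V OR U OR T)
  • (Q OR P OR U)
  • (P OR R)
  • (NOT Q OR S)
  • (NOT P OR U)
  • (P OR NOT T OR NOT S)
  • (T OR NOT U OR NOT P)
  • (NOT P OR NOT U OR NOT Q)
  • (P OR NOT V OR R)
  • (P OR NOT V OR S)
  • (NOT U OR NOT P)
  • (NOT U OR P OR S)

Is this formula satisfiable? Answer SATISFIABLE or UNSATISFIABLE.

P = True:
  propagation gives T=False, U=True; an empty clause results — contradiction.
P = False:
  propagation gives Q=False, U=True, R=True, S=True; an empty clause results — contradiction.
Every branch closes, so no satisfying assignment exists.

UNSATISFIABLE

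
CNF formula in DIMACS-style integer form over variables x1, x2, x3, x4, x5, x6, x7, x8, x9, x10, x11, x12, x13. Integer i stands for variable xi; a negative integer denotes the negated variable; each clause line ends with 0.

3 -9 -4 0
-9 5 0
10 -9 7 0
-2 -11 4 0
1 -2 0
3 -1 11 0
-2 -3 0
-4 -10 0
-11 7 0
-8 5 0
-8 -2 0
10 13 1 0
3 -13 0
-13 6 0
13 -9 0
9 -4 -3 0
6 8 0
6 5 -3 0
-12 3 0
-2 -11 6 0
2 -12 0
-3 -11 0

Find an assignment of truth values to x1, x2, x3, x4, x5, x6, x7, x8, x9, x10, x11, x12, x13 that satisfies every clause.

x5 occurs only positively in the remaining clauses — set x5 = True.
Pure literal: x6 appears only positively; assign x6 = True.
Try x1 = True.
The remaining clauses are satisfied by x2 = False, x3 = False, x4 = False, x7 = True, x8 = False, x9 = False, x10 = True, x11 = True, x12 = False, x13 = False.
Every clause has at least one true literal under this assignment.

x1=1  x2=0  x3=0  x4=0  x5=1  x6=1  x7=1  x8=0  x9=0  x10=1  x11=1  x12=0  x13=0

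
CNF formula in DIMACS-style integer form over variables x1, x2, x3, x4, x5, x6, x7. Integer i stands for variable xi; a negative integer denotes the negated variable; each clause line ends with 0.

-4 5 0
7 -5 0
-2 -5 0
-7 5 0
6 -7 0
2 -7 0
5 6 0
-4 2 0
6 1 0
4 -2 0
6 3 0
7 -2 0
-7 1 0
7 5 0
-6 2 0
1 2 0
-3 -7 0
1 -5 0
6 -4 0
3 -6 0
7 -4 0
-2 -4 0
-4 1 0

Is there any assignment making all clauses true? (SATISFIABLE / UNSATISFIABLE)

UNSATISFIABLE

x7 = True:
  propagation gives x5=True, x2=False; an empty clause results — contradiction.
x7 = False:
  propagation gives x5=False; an empty clause results — contradiction.
Every branch closes, so no satisfying assignment exists.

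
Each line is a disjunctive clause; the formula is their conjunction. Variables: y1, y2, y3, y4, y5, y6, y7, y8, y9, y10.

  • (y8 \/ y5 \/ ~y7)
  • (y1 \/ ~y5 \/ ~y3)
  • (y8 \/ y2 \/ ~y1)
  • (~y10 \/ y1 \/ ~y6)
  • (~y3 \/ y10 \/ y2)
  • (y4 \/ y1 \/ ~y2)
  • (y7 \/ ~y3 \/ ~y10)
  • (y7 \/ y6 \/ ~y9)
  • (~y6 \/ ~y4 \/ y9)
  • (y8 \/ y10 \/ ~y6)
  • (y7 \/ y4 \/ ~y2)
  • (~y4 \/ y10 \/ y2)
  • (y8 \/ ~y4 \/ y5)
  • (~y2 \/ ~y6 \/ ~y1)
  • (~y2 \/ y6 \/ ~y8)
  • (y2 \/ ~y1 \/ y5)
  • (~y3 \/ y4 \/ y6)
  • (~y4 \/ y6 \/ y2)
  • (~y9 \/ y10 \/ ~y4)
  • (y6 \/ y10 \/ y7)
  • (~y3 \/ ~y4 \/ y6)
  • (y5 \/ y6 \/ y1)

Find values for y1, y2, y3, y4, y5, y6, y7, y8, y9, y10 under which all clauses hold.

y1 = T, y2 = F, y3 = F, y4 = F, y5 = T, y6 = F, y7 = T, y8 = T, y9 = T, y10 = F

y3 occurs only negated in the remaining clauses — set y3 = False.
Set y1 = True and propagate.
For the remaining variables, y2 = False, y4 = False, y5 = True, y6 = False, y7 = True, y8 = True, y9 = True, y10 = False works.
Every clause has at least one true literal under this assignment.
Check each clause:
  1. (~y7 \/ y8 \/ y5) — y8 is true.
  2. (y1 \/ ~y5 \/ ~y3) — y1 is true.
  3. (~y1 \/ y2 \/ y8) — y8 is true.
  4. (~y10 \/ y1 \/ ~y6) — y1 is true.
  5. (y2 \/ ~y3 \/ y10) — ~y3 is true.
  6. (~y2 \/ y4 \/ y1) — y1 is true.
  7. (~y3 \/ ~y10 \/ y7) — ~y3 is true.
  8. (y7 \/ y6 \/ ~y9) — y7 is true.
  9. (~y4 \/ ~y6 \/ y9) — y9 is true.
  10. (y10 \/ y8 \/ ~y6) — y8 is true.
  11. (y7 \/ ~y2 \/ y4) — ~y2 is true.
  12. (y10 \/ y2 \/ ~y4) — ~y4 is true.
  13. (y8 \/ ~y4 \/ y5) — y8 is true.
  14. (~y6 \/ ~y2 \/ ~y1) — ~y6 is true.
  15. (~y8 \/ ~y2 \/ y6) — ~y2 is true.
  16. (~y1 \/ y5 \/ y2) — y5 is true.
  17. (y4 \/ ~y3 \/ y6) — ~y3 is true.
  18. (~y4 \/ y6 \/ y2) — ~y4 is true.
  19. (~y4 \/ ~y9 \/ y10) — ~y4 is true.
  20. (y6 \/ y10 \/ y7) — y7 is true.
  21. (~y3 \/ y6 \/ ~y4) — ~y4 is true.
  22. (y6 \/ y5 \/ y1) — y1 is true.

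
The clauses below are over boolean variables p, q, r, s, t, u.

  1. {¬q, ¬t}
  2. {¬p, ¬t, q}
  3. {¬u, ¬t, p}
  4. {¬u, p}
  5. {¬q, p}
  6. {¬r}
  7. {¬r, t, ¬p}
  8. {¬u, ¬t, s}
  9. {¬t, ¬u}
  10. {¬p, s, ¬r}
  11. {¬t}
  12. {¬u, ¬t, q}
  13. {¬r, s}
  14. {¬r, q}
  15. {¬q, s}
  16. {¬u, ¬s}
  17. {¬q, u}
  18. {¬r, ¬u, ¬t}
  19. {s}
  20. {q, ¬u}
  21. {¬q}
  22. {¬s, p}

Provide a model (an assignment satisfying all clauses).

Unit propagation: (¬r) forces r = False.
The clause (¬t) is unit: t must be False.
(s) is a unit clause, so s = True.
(¬u) is a unit clause, so u = False.
(¬q) is a unit clause, so q = False.
(p) is a unit clause, so p = True.

p = True  q = False  r = False  s = True  t = False  u = False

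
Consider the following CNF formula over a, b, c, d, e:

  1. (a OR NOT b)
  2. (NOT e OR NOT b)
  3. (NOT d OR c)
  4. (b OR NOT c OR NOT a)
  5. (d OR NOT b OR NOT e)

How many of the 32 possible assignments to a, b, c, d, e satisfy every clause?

11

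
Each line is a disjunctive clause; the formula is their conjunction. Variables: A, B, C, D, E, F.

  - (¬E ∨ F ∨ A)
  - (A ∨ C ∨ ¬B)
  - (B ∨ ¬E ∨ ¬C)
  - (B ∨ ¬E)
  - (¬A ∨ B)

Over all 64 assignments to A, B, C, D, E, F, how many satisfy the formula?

30

Split on B, then A.
  B=1, A=1: C, D, E, F free → 2^4 = 16.
  B=1, A=0: D free; 3 ways for (C,E,F) × 2^1 = 6.
  B=0, A=1: a clause becomes empty — 0.
  B=0, A=0: forces E=0; C, D, F free → 2^3 = 8.
Total: 16 + 6 + 0 + 8 = 30.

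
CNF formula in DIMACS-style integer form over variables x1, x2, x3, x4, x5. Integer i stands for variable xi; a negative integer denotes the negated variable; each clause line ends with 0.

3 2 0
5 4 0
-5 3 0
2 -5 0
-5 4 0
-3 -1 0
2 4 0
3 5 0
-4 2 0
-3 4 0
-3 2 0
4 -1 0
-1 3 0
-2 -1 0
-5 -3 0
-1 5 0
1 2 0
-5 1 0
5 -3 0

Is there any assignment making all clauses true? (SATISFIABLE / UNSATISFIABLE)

UNSATISFIABLE

x3 = True:
  propagation gives x1=False, x4=True, x2=True, x5=False; an empty clause results — contradiction.
x3 = False:
  propagation gives x2=True, x5=False; an empty clause results — contradiction.
Every branch closes, so no satisfying assignment exists.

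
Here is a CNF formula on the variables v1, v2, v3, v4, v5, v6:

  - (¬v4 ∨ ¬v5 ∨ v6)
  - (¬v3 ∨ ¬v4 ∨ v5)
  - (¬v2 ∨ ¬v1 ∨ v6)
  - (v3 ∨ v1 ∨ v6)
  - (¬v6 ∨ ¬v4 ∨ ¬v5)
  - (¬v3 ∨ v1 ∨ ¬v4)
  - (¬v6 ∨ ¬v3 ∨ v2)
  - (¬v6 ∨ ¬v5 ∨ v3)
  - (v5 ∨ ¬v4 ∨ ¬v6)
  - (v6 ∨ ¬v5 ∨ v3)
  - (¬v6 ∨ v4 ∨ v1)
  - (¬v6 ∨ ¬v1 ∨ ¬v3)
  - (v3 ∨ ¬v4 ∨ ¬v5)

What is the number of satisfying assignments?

Case analysis on v6 and v3:
  v6=T, v3=T: a clause becomes empty — 0.
  v6=T, v3=F: remaining (v1,v2,v4,v5) ∈ {(T,F,F,F); (T,T,F,F)} — 2.
  v6=F, v3=T: v5 free; 3 ways for (v1,v2,v4) × 2^1 = 6.
  v6=F, v3=F: remaining (v1,v2,v4,v5) ∈ {(T,F,F,F); (T,F,T,F)} — 2.
Total: 0 + 2 + 6 + 2 = 10.

10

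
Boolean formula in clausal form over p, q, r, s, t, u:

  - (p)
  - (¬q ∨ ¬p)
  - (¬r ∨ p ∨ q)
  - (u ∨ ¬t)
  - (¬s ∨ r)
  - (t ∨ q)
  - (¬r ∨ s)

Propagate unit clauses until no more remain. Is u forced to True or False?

(p) is a unit clause: p = True.
From (¬p ∨ ¬q) and p = True: q = False.
(t ∨ q) with q = False leaves only t, so t = True.
From (¬t ∨ u) and t = True: u = True.

True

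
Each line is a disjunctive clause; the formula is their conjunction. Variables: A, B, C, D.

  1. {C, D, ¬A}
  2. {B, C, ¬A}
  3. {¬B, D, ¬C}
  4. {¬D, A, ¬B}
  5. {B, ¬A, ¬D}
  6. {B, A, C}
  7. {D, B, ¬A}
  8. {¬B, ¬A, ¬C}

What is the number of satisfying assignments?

4

Satisfying assignments:
  A=F B=F C=T D=F
  A=F B=F C=T D=T
  A=F B=T C=F D=F
  A=T B=T C=F D=T
Count: 4.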